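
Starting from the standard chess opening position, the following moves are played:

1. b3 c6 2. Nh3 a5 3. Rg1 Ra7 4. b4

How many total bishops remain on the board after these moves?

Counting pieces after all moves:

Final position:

  a b c d e f g h
  ─────────────────
8│· ♞ ♝ ♛ ♚ ♝ ♞ ♜│8
7│♜ ♟ · ♟ ♟ ♟ ♟ ♟│7
6│· · ♟ · · · · ·│6
5│♟ · · · · · · ·│5
4│· ♙ · · · · · ·│4
3│· · · · · · · ♘│3
2│♙ · ♙ ♙ ♙ ♙ ♙ ♙│2
1│♖ ♘ ♗ ♕ ♔ ♗ ♖ ·│1
  ─────────────────
  a b c d e f g h


4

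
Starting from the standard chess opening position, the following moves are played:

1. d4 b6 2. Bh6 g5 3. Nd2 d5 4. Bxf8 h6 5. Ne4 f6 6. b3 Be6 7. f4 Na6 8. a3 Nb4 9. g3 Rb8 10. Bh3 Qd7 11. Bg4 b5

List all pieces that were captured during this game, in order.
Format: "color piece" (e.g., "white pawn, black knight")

Tracking captures:
  Bxf8: captured black bishop

black bishop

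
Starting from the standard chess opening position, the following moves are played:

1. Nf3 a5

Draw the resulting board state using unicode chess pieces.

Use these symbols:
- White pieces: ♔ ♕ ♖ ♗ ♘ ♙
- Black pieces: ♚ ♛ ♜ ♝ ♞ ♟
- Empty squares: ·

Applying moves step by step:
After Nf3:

♜ ♞ ♝ ♛ ♚ ♝ ♞ ♜
♟ ♟ ♟ ♟ ♟ ♟ ♟ ♟
· · · · · · · ·
· · · · · · · ·
· · · · · · · ·
· · · · · ♘ · ·
♙ ♙ ♙ ♙ ♙ ♙ ♙ ♙
♖ ♘ ♗ ♕ ♔ ♗ · ♖


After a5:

♜ ♞ ♝ ♛ ♚ ♝ ♞ ♜
· ♟ ♟ ♟ ♟ ♟ ♟ ♟
· · · · · · · ·
♟ · · · · · · ·
· · · · · · · ·
· · · · · ♘ · ·
♙ ♙ ♙ ♙ ♙ ♙ ♙ ♙
♖ ♘ ♗ ♕ ♔ ♗ · ♖



  a b c d e f g h
  ─────────────────
8│♜ ♞ ♝ ♛ ♚ ♝ ♞ ♜│8
7│· ♟ ♟ ♟ ♟ ♟ ♟ ♟│7
6│· · · · · · · ·│6
5│♟ · · · · · · ·│5
4│· · · · · · · ·│4
3│· · · · · ♘ · ·│3
2│♙ ♙ ♙ ♙ ♙ ♙ ♙ ♙│2
1│♖ ♘ ♗ ♕ ♔ ♗ · ♖│1
  ─────────────────
  a b c d e f g h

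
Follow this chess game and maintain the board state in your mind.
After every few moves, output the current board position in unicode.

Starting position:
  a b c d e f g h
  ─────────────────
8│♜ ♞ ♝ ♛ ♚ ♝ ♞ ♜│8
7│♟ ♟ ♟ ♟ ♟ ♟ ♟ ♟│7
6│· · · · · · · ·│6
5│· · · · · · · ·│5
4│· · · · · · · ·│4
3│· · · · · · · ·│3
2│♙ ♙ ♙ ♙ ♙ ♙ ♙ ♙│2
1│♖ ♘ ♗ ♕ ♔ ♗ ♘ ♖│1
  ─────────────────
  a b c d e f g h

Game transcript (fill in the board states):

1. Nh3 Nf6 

  a b c d e f g h
  ─────────────────
8│♜ ♞ ♝ ♛ ♚ ♝ · ♜│8
7│♟ ♟ ♟ ♟ ♟ ♟ ♟ ♟│7
6│· · · · · ♞ · ·│6
5│· · · · · · · ·│5
4│· · · · · · · ·│4
3│· · · · · · · ♘│3
2│♙ ♙ ♙ ♙ ♙ ♙ ♙ ♙│2
1│♖ ♘ ♗ ♕ ♔ ♗ · ♖│1
  ─────────────────
  a b c d e f g h

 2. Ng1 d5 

  a b c d e f g h
  ─────────────────
8│♜ ♞ ♝ ♛ ♚ ♝ · ♜│8
7│♟ ♟ ♟ · ♟ ♟ ♟ ♟│7
6│· · · · · ♞ · ·│6
5│· · · ♟ · · · ·│5
4│· · · · · · · ·│4
3│· · · · · · · ·│3
2│♙ ♙ ♙ ♙ ♙ ♙ ♙ ♙│2
1│♖ ♘ ♗ ♕ ♔ ♗ ♘ ♖│1
  ─────────────────
  a b c d e f g h

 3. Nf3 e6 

  a b c d e f g h
  ─────────────────
8│♜ ♞ ♝ ♛ ♚ ♝ · ♜│8
7│♟ ♟ ♟ · · ♟ ♟ ♟│7
6│· · · · ♟ ♞ · ·│6
5│· · · ♟ · · · ·│5
4│· · · · · · · ·│4
3│· · · · · ♘ · ·│3
2│♙ ♙ ♙ ♙ ♙ ♙ ♙ ♙│2
1│♖ ♘ ♗ ♕ ♔ ♗ · ♖│1
  ─────────────────
  a b c d e f g h

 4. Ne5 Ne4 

  a b c d e f g h
  ─────────────────
8│♜ ♞ ♝ ♛ ♚ ♝ · ♜│8
7│♟ ♟ ♟ · · ♟ ♟ ♟│7
6│· · · · ♟ · · ·│6
5│· · · ♟ ♘ · · ·│5
4│· · · · ♞ · · ·│4
3│· · · · · · · ·│3
2│♙ ♙ ♙ ♙ ♙ ♙ ♙ ♙│2
1│♖ ♘ ♗ ♕ ♔ ♗ · ♖│1
  ─────────────────
  a b c d e f g h



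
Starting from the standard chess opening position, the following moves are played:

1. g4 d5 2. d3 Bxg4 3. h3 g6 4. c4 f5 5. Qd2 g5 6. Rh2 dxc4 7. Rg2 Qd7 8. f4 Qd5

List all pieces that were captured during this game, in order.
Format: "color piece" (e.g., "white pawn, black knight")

Tracking captures:
  Bxg4: captured white pawn
  dxc4: captured white pawn

white pawn, white pawn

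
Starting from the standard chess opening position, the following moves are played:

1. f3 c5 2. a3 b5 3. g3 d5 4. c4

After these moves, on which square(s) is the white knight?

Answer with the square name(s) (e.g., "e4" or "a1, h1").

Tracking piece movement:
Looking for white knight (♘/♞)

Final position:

  a b c d e f g h
  ─────────────────
8│♜ ♞ ♝ ♛ ♚ ♝ ♞ ♜│8
7│♟ · · · ♟ ♟ ♟ ♟│7
6│· · · · · · · ·│6
5│· ♟ ♟ ♟ · · · ·│5
4│· · ♙ · · · · ·│4
3│♙ · · · · ♙ ♙ ·│3
2│· ♙ · ♙ ♙ · · ♙│2
1│♖ ♘ ♗ ♕ ♔ ♗ ♘ ♖│1
  ─────────────────
  a b c d e f g h


b1, g1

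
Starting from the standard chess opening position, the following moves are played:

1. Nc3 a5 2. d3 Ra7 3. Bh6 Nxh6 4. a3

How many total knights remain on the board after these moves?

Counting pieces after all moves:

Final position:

  a b c d e f g h
  ─────────────────
8│· ♞ ♝ ♛ ♚ ♝ · ♜│8
7│♜ ♟ ♟ ♟ ♟ ♟ ♟ ♟│7
6│· · · · · · · ♞│6
5│♟ · · · · · · ·│5
4│· · · · · · · ·│4
3│♙ · ♘ ♙ · · · ·│3
2│· ♙ ♙ · ♙ ♙ ♙ ♙│2
1│♖ · · ♕ ♔ ♗ ♘ ♖│1
  ─────────────────
  a b c d e f g h


4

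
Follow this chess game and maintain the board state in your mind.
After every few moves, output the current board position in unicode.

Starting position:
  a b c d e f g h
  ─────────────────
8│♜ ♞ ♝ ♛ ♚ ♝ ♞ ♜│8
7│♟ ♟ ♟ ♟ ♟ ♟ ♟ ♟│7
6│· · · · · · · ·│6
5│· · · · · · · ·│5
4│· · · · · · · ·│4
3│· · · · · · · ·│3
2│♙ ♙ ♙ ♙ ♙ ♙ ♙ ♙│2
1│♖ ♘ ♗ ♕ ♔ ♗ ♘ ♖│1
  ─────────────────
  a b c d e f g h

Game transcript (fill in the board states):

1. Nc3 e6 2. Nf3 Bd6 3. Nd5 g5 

  a b c d e f g h
  ─────────────────
8│♜ ♞ ♝ ♛ ♚ · ♞ ♜│8
7│♟ ♟ ♟ ♟ · ♟ · ♟│7
6│· · · ♝ ♟ · · ·│6
5│· · · ♘ · · ♟ ·│5
4│· · · · · · · ·│4
3│· · · · · ♘ · ·│3
2│♙ ♙ ♙ ♙ ♙ ♙ ♙ ♙│2
1│♖ · ♗ ♕ ♔ ♗ · ♖│1
  ─────────────────
  a b c d e f g h

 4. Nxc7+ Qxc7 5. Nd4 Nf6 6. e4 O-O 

  a b c d e f g h
  ─────────────────
8│♜ ♞ ♝ · · ♜ ♚ ·│8
7│♟ ♟ ♛ ♟ · ♟ · ♟│7
6│· · · ♝ ♟ ♞ · ·│6
5│· · · · · · ♟ ·│5
4│· · · ♘ ♙ · · ·│4
3│· · · · · · · ·│3
2│♙ ♙ ♙ ♙ · ♙ ♙ ♙│2
1│♖ · ♗ ♕ ♔ ♗ · ♖│1
  ─────────────────
  a b c d e f g h

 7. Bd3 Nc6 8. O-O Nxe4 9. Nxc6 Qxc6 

  a b c d e f g h
  ─────────────────
8│♜ · ♝ · · ♜ ♚ ·│8
7│♟ ♟ · ♟ · ♟ · ♟│7
6│· · ♛ ♝ ♟ · · ·│6
5│· · · · · · ♟ ·│5
4│· · · · ♞ · · ·│4
3│· · · ♗ · · · ·│3
2│♙ ♙ ♙ ♙ · ♙ ♙ ♙│2
1│♖ · ♗ ♕ · ♖ ♔ ·│1
  ─────────────────
  a b c d e f g h

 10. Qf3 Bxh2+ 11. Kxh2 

  a b c d e f g h
  ─────────────────
8│♜ · ♝ · · ♜ ♚ ·│8
7│♟ ♟ · ♟ · ♟ · ♟│7
6│· · ♛ · ♟ · · ·│6
5│· · · · · · ♟ ·│5
4│· · · · ♞ · · ·│4
3│· · · ♗ · ♕ · ·│3
2│♙ ♙ ♙ ♙ · ♙ ♙ ♔│2
1│♖ · ♗ · · ♖ · ·│1
  ─────────────────
  a b c d e f g h


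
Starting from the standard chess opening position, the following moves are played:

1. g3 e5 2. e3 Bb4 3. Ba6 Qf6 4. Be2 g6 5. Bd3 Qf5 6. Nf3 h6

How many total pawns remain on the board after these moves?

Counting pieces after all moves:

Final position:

  a b c d e f g h
  ─────────────────
8│♜ ♞ ♝ · ♚ · ♞ ♜│8
7│♟ ♟ ♟ ♟ · ♟ · ·│7
6│· · · · · · ♟ ♟│6
5│· · · · ♟ ♛ · ·│5
4│· ♝ · · · · · ·│4
3│· · · ♗ ♙ ♘ ♙ ·│3
2│♙ ♙ ♙ ♙ · ♙ · ♙│2
1│♖ ♘ ♗ ♕ ♔ · · ♖│1
  ─────────────────
  a b c d e f g h


16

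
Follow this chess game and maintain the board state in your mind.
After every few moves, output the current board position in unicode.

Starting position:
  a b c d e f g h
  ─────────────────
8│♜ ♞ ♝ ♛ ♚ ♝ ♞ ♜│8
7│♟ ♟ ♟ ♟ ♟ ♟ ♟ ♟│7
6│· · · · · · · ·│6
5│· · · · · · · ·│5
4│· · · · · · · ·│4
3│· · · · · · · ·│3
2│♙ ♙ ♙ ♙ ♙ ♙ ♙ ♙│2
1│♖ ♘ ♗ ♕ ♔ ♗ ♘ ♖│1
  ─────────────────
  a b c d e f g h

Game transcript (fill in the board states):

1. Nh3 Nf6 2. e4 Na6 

  a b c d e f g h
  ─────────────────
8│♜ · ♝ ♛ ♚ ♝ · ♜│8
7│♟ ♟ ♟ ♟ ♟ ♟ ♟ ♟│7
6│♞ · · · · ♞ · ·│6
5│· · · · · · · ·│5
4│· · · · ♙ · · ·│4
3│· · · · · · · ♘│3
2│♙ ♙ ♙ ♙ · ♙ ♙ ♙│2
1│♖ ♘ ♗ ♕ ♔ ♗ · ♖│1
  ─────────────────
  a b c d e f g h

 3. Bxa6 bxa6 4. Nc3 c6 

  a b c d e f g h
  ─────────────────
8│♜ · ♝ ♛ ♚ ♝ · ♜│8
7│♟ · · ♟ ♟ ♟ ♟ ♟│7
6│♟ · ♟ · · ♞ · ·│6
5│· · · · · · · ·│5
4│· · · · ♙ · · ·│4
3│· · ♘ · · · · ♘│3
2│♙ ♙ ♙ ♙ · ♙ ♙ ♙│2
1│♖ · ♗ ♕ ♔ · · ♖│1
  ─────────────────
  a b c d e f g h

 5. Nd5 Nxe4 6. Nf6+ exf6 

  a b c d e f g h
  ─────────────────
8│♜ · ♝ ♛ ♚ ♝ · ♜│8
7│♟ · · ♟ · ♟ ♟ ♟│7
6│♟ · ♟ · · ♟ · ·│6
5│· · · · · · · ·│5
4│· · · · ♞ · · ·│4
3│· · · · · · · ♘│3
2│♙ ♙ ♙ ♙ · ♙ ♙ ♙│2
1│♖ · ♗ ♕ ♔ · · ♖│1
  ─────────────────
  a b c d e f g h

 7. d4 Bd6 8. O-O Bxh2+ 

  a b c d e f g h
  ─────────────────
8│♜ · ♝ ♛ ♚ · · ♜│8
7│♟ · · ♟ · ♟ ♟ ♟│7
6│♟ · ♟ · · ♟ · ·│6
5│· · · · · · · ·│5
4│· · · ♙ ♞ · · ·│4
3│· · · · · · · ♘│3
2│♙ ♙ ♙ · · ♙ ♙ ♝│2
1│♖ · ♗ ♕ · ♖ ♔ ·│1
  ─────────────────
  a b c d e f g h

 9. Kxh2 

  a b c d e f g h
  ─────────────────
8│♜ · ♝ ♛ ♚ · · ♜│8
7│♟ · · ♟ · ♟ ♟ ♟│7
6│♟ · ♟ · · ♟ · ·│6
5│· · · · · · · ·│5
4│· · · ♙ ♞ · · ·│4
3│· · · · · · · ♘│3
2│♙ ♙ ♙ · · ♙ ♙ ♔│2
1│♖ · ♗ ♕ · ♖ · ·│1
  ─────────────────
  a b c d e f g h


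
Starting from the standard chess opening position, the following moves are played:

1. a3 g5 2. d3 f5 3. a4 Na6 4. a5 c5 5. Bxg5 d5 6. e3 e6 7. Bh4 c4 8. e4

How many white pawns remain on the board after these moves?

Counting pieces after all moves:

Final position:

  a b c d e f g h
  ─────────────────
8│♜ · ♝ ♛ ♚ ♝ ♞ ♜│8
7│♟ ♟ · · · · · ♟│7
6│♞ · · · ♟ · · ·│6
5│♙ · · ♟ · ♟ · ·│5
4│· · ♟ · ♙ · · ♗│4
3│· · · ♙ · · · ·│3
2│· ♙ ♙ · · ♙ ♙ ♙│2
1│♖ ♘ · ♕ ♔ ♗ ♘ ♖│1
  ─────────────────
  a b c d e f g h


8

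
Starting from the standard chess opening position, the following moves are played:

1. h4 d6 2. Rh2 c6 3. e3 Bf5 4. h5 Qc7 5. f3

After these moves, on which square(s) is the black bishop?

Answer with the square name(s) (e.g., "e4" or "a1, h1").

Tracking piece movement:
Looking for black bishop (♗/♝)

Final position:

  a b c d e f g h
  ─────────────────
8│♜ ♞ · · ♚ ♝ ♞ ♜│8
7│♟ ♟ ♛ · ♟ ♟ ♟ ♟│7
6│· · ♟ ♟ · · · ·│6
5│· · · · · ♝ · ♙│5
4│· · · · · · · ·│4
3│· · · · ♙ ♙ · ·│3
2│♙ ♙ ♙ ♙ · · ♙ ♖│2
1│♖ ♘ ♗ ♕ ♔ ♗ ♘ ·│1
  ─────────────────
  a b c d e f g h


f5, f8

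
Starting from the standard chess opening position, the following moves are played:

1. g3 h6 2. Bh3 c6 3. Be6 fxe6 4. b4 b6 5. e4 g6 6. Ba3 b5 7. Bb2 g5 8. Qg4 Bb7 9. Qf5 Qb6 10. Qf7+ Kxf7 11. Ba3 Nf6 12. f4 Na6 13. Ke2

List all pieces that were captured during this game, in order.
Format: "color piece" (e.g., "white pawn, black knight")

Tracking captures:
  fxe6: captured white bishop
  Kxf7: captured white queen

white bishop, white queen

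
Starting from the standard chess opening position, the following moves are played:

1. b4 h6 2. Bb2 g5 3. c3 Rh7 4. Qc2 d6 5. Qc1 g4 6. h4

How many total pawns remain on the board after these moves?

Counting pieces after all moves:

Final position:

  a b c d e f g h
  ─────────────────
8│♜ ♞ ♝ ♛ ♚ ♝ ♞ ·│8
7│♟ ♟ ♟ · ♟ ♟ · ♜│7
6│· · · ♟ · · · ♟│6
5│· · · · · · · ·│5
4│· ♙ · · · · ♟ ♙│4
3│· · ♙ · · · · ·│3
2│♙ ♗ · ♙ ♙ ♙ ♙ ·│2
1│♖ ♘ ♕ · ♔ ♗ ♘ ♖│1
  ─────────────────
  a b c d e f g h


16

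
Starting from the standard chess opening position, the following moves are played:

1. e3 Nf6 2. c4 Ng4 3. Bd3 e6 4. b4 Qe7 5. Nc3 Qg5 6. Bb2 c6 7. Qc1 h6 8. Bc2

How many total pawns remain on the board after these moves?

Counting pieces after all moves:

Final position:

  a b c d e f g h
  ─────────────────
8│♜ ♞ ♝ · ♚ ♝ · ♜│8
7│♟ ♟ · ♟ · ♟ ♟ ·│7
6│· · ♟ · ♟ · · ♟│6
5│· · · · · · ♛ ·│5
4│· ♙ ♙ · · · ♞ ·│4
3│· · ♘ · ♙ · · ·│3
2│♙ ♗ ♗ ♙ · ♙ ♙ ♙│2
1│♖ · ♕ · ♔ · ♘ ♖│1
  ─────────────────
  a b c d e f g h


16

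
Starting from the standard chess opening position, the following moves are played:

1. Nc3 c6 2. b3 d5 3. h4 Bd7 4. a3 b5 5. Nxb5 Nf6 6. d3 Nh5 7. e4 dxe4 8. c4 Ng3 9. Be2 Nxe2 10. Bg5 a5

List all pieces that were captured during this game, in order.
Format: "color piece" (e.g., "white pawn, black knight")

Tracking captures:
  Nxb5: captured black pawn
  dxe4: captured white pawn
  Nxe2: captured white bishop

black pawn, white pawn, white bishop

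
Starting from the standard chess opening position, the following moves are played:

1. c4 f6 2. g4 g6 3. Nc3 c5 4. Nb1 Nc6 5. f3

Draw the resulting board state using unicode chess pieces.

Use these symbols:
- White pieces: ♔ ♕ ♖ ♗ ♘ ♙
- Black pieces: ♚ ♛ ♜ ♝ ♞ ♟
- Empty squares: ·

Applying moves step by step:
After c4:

♜ ♞ ♝ ♛ ♚ ♝ ♞ ♜
♟ ♟ ♟ ♟ ♟ ♟ ♟ ♟
· · · · · · · ·
· · · · · · · ·
· · ♙ · · · · ·
· · · · · · · ·
♙ ♙ · ♙ ♙ ♙ ♙ ♙
♖ ♘ ♗ ♕ ♔ ♗ ♘ ♖


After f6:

♜ ♞ ♝ ♛ ♚ ♝ ♞ ♜
♟ ♟ ♟ ♟ ♟ · ♟ ♟
· · · · · ♟ · ·
· · · · · · · ·
· · ♙ · · · · ·
· · · · · · · ·
♙ ♙ · ♙ ♙ ♙ ♙ ♙
♖ ♘ ♗ ♕ ♔ ♗ ♘ ♖


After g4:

♜ ♞ ♝ ♛ ♚ ♝ ♞ ♜
♟ ♟ ♟ ♟ ♟ · ♟ ♟
· · · · · ♟ · ·
· · · · · · · ·
· · ♙ · · · ♙ ·
· · · · · · · ·
♙ ♙ · ♙ ♙ ♙ · ♙
♖ ♘ ♗ ♕ ♔ ♗ ♘ ♖


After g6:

♜ ♞ ♝ ♛ ♚ ♝ ♞ ♜
♟ ♟ ♟ ♟ ♟ · · ♟
· · · · · ♟ ♟ ·
· · · · · · · ·
· · ♙ · · · ♙ ·
· · · · · · · ·
♙ ♙ · ♙ ♙ ♙ · ♙
♖ ♘ ♗ ♕ ♔ ♗ ♘ ♖


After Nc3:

♜ ♞ ♝ ♛ ♚ ♝ ♞ ♜
♟ ♟ ♟ ♟ ♟ · · ♟
· · · · · ♟ ♟ ·
· · · · · · · ·
· · ♙ · · · ♙ ·
· · ♘ · · · · ·
♙ ♙ · ♙ ♙ ♙ · ♙
♖ · ♗ ♕ ♔ ♗ ♘ ♖


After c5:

♜ ♞ ♝ ♛ ♚ ♝ ♞ ♜
♟ ♟ · ♟ ♟ · · ♟
· · · · · ♟ ♟ ·
· · ♟ · · · · ·
· · ♙ · · · ♙ ·
· · ♘ · · · · ·
♙ ♙ · ♙ ♙ ♙ · ♙
♖ · ♗ ♕ ♔ ♗ ♘ ♖


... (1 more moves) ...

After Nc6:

♜ · ♝ ♛ ♚ ♝ ♞ ♜
♟ ♟ · ♟ ♟ · · ♟
· · ♞ · · ♟ ♟ ·
· · ♟ · · · · ·
· · ♙ · · · ♙ ·
· · · · · · · ·
♙ ♙ · ♙ ♙ ♙ · ♙
♖ ♘ ♗ ♕ ♔ ♗ ♘ ♖


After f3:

♜ · ♝ ♛ ♚ ♝ ♞ ♜
♟ ♟ · ♟ ♟ · · ♟
· · ♞ · · ♟ ♟ ·
· · ♟ · · · · ·
· · ♙ · · · ♙ ·
· · · · · ♙ · ·
♙ ♙ · ♙ ♙ · · ♙
♖ ♘ ♗ ♕ ♔ ♗ ♘ ♖



  a b c d e f g h
  ─────────────────
8│♜ · ♝ ♛ ♚ ♝ ♞ ♜│8
7│♟ ♟ · ♟ ♟ · · ♟│7
6│· · ♞ · · ♟ ♟ ·│6
5│· · ♟ · · · · ·│5
4│· · ♙ · · · ♙ ·│4
3│· · · · · ♙ · ·│3
2│♙ ♙ · ♙ ♙ · · ♙│2
1│♖ ♘ ♗ ♕ ♔ ♗ ♘ ♖│1
  ─────────────────
  a b c d e f g h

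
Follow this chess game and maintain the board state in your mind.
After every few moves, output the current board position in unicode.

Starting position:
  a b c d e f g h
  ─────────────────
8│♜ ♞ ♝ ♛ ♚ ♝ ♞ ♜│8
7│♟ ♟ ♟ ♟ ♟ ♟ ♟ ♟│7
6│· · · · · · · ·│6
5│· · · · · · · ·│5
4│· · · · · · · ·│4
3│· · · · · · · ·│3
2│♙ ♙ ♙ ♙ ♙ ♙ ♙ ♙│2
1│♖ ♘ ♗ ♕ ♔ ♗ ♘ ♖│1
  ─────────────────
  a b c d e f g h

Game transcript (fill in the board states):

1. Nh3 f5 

  a b c d e f g h
  ─────────────────
8│♜ ♞ ♝ ♛ ♚ ♝ ♞ ♜│8
7│♟ ♟ ♟ ♟ ♟ · ♟ ♟│7
6│· · · · · · · ·│6
5│· · · · · ♟ · ·│5
4│· · · · · · · ·│4
3│· · · · · · · ♘│3
2│♙ ♙ ♙ ♙ ♙ ♙ ♙ ♙│2
1│♖ ♘ ♗ ♕ ♔ ♗ · ♖│1
  ─────────────────
  a b c d e f g h

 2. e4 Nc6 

  a b c d e f g h
  ─────────────────
8│♜ · ♝ ♛ ♚ ♝ ♞ ♜│8
7│♟ ♟ ♟ ♟ ♟ · ♟ ♟│7
6│· · ♞ · · · · ·│6
5│· · · · · ♟ · ·│5
4│· · · · ♙ · · ·│4
3│· · · · · · · ♘│3
2│♙ ♙ ♙ ♙ · ♙ ♙ ♙│2
1│♖ ♘ ♗ ♕ ♔ ♗ · ♖│1
  ─────────────────
  a b c d e f g h

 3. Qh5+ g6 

  a b c d e f g h
  ─────────────────
8│♜ · ♝ ♛ ♚ ♝ ♞ ♜│8
7│♟ ♟ ♟ ♟ ♟ · · ♟│7
6│· · ♞ · · · ♟ ·│6
5│· · · · · ♟ · ♕│5
4│· · · · ♙ · · ·│4
3│· · · · · · · ♘│3
2│♙ ♙ ♙ ♙ · ♙ ♙ ♙│2
1│♖ ♘ ♗ · ♔ ♗ · ♖│1
  ─────────────────
  a b c d e f g h

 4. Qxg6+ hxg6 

  a b c d e f g h
  ─────────────────
8│♜ · ♝ ♛ ♚ ♝ ♞ ♜│8
7│♟ ♟ ♟ ♟ ♟ · · ·│7
6│· · ♞ · · · ♟ ·│6
5│· · · · · ♟ · ·│5
4│· · · · ♙ · · ·│4
3│· · · · · · · ♘│3
2│♙ ♙ ♙ ♙ · ♙ ♙ ♙│2
1│♖ ♘ ♗ · ♔ ♗ · ♖│1
  ─────────────────
  a b c d e f g h

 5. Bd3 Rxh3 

  a b c d e f g h
  ─────────────────
8│♜ · ♝ ♛ ♚ ♝ ♞ ·│8
7│♟ ♟ ♟ ♟ ♟ · · ·│7
6│· · ♞ · · · ♟ ·│6
5│· · · · · ♟ · ·│5
4│· · · · ♙ · · ·│4
3│· · · ♗ · · · ♜│3
2│♙ ♙ ♙ ♙ · ♙ ♙ ♙│2
1│♖ ♘ ♗ · ♔ · · ♖│1
  ─────────────────
  a b c d e f g h



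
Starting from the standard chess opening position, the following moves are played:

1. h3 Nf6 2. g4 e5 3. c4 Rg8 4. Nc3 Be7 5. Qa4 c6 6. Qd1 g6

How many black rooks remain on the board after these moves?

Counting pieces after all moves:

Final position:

  a b c d e f g h
  ─────────────────
8│♜ ♞ ♝ ♛ ♚ · ♜ ·│8
7│♟ ♟ · ♟ ♝ ♟ · ♟│7
6│· · ♟ · · ♞ ♟ ·│6
5│· · · · ♟ · · ·│5
4│· · ♙ · · · ♙ ·│4
3│· · ♘ · · · · ♙│3
2│♙ ♙ · ♙ ♙ ♙ · ·│2
1│♖ · ♗ ♕ ♔ ♗ ♘ ♖│1
  ─────────────────
  a b c d e f g h


2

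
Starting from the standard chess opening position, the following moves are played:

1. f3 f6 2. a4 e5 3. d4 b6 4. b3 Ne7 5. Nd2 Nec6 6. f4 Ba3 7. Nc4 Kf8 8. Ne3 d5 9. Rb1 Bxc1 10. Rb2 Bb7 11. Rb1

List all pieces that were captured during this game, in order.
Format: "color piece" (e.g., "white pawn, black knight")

Tracking captures:
  Bxc1: captured white bishop

white bishop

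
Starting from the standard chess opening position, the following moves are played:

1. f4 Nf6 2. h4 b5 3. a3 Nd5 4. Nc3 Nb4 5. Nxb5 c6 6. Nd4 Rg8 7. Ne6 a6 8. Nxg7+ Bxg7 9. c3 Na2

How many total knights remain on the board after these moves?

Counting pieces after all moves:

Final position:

  a b c d e f g h
  ─────────────────
8│♜ ♞ ♝ ♛ ♚ · ♜ ·│8
7│· · · ♟ ♟ ♟ ♝ ♟│7
6│♟ · ♟ · · · · ·│6
5│· · · · · · · ·│5
4│· · · · · ♙ · ♙│4
3│♙ · ♙ · · · · ·│3
2│♞ ♙ · ♙ ♙ · ♙ ·│2
1│♖ · ♗ ♕ ♔ ♗ ♘ ♖│1
  ─────────────────
  a b c d e f g h


3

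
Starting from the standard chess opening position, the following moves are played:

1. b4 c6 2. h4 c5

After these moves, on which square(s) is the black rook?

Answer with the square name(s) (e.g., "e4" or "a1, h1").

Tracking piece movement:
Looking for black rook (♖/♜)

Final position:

  a b c d e f g h
  ─────────────────
8│♜ ♞ ♝ ♛ ♚ ♝ ♞ ♜│8
7│♟ ♟ · ♟ ♟ ♟ ♟ ♟│7
6│· · · · · · · ·│6
5│· · ♟ · · · · ·│5
4│· ♙ · · · · · ♙│4
3│· · · · · · · ·│3
2│♙ · ♙ ♙ ♙ ♙ ♙ ·│2
1│♖ ♘ ♗ ♕ ♔ ♗ ♘ ♖│1
  ─────────────────
  a b c d e f g h


a8, h8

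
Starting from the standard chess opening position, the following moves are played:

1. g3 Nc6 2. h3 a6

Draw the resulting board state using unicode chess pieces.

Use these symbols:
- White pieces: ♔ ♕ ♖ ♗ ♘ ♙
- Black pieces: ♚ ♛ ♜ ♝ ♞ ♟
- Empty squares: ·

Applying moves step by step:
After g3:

♜ ♞ ♝ ♛ ♚ ♝ ♞ ♜
♟ ♟ ♟ ♟ ♟ ♟ ♟ ♟
· · · · · · · ·
· · · · · · · ·
· · · · · · · ·
· · · · · · ♙ ·
♙ ♙ ♙ ♙ ♙ ♙ · ♙
♖ ♘ ♗ ♕ ♔ ♗ ♘ ♖


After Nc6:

♜ · ♝ ♛ ♚ ♝ ♞ ♜
♟ ♟ ♟ ♟ ♟ ♟ ♟ ♟
· · ♞ · · · · ·
· · · · · · · ·
· · · · · · · ·
· · · · · · ♙ ·
♙ ♙ ♙ ♙ ♙ ♙ · ♙
♖ ♘ ♗ ♕ ♔ ♗ ♘ ♖


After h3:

♜ · ♝ ♛ ♚ ♝ ♞ ♜
♟ ♟ ♟ ♟ ♟ ♟ ♟ ♟
· · ♞ · · · · ·
· · · · · · · ·
· · · · · · · ·
· · · · · · ♙ ♙
♙ ♙ ♙ ♙ ♙ ♙ · ·
♖ ♘ ♗ ♕ ♔ ♗ ♘ ♖


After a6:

♜ · ♝ ♛ ♚ ♝ ♞ ♜
· ♟ ♟ ♟ ♟ ♟ ♟ ♟
♟ · ♞ · · · · ·
· · · · · · · ·
· · · · · · · ·
· · · · · · ♙ ♙
♙ ♙ ♙ ♙ ♙ ♙ · ·
♖ ♘ ♗ ♕ ♔ ♗ ♘ ♖



  a b c d e f g h
  ─────────────────
8│♜ · ♝ ♛ ♚ ♝ ♞ ♜│8
7│· ♟ ♟ ♟ ♟ ♟ ♟ ♟│7
6│♟ · ♞ · · · · ·│6
5│· · · · · · · ·│5
4│· · · · · · · ·│4
3│· · · · · · ♙ ♙│3
2│♙ ♙ ♙ ♙ ♙ ♙ · ·│2
1│♖ ♘ ♗ ♕ ♔ ♗ ♘ ♖│1
  ─────────────────
  a b c d e f g h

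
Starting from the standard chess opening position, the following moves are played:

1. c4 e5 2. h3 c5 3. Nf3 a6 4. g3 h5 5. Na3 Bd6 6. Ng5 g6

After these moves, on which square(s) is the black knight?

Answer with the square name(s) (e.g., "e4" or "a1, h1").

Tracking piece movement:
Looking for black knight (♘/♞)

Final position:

  a b c d e f g h
  ─────────────────
8│♜ ♞ ♝ ♛ ♚ · ♞ ♜│8
7│· ♟ · ♟ · ♟ · ·│7
6│♟ · · ♝ · · ♟ ·│6
5│· · ♟ · ♟ · ♘ ♟│5
4│· · ♙ · · · · ·│4
3│♘ · · · · · ♙ ♙│3
2│♙ ♙ · ♙ ♙ ♙ · ·│2
1│♖ · ♗ ♕ ♔ ♗ · ♖│1
  ─────────────────
  a b c d e f g h


b8, g8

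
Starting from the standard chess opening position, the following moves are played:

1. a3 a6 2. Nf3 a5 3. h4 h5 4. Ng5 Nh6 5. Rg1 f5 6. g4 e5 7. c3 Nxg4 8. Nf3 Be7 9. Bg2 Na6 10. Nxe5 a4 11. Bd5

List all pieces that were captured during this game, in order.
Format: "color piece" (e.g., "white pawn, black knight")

Tracking captures:
  Nxg4: captured white pawn
  Nxe5: captured black pawn

white pawn, black pawn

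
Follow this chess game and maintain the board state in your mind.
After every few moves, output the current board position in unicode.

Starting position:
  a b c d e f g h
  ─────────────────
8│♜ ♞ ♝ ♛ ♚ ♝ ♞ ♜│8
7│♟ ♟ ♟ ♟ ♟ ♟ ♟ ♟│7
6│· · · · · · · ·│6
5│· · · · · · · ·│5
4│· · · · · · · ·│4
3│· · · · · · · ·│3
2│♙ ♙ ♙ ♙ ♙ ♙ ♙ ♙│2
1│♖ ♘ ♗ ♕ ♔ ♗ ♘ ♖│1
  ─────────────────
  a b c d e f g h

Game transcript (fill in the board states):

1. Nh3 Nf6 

  a b c d e f g h
  ─────────────────
8│♜ ♞ ♝ ♛ ♚ ♝ · ♜│8
7│♟ ♟ ♟ ♟ ♟ ♟ ♟ ♟│7
6│· · · · · ♞ · ·│6
5│· · · · · · · ·│5
4│· · · · · · · ·│4
3│· · · · · · · ♘│3
2│♙ ♙ ♙ ♙ ♙ ♙ ♙ ♙│2
1│♖ ♘ ♗ ♕ ♔ ♗ · ♖│1
  ─────────────────
  a b c d e f g h

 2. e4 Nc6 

  a b c d e f g h
  ─────────────────
8│♜ · ♝ ♛ ♚ ♝ · ♜│8
7│♟ ♟ ♟ ♟ ♟ ♟ ♟ ♟│7
6│· · ♞ · · ♞ · ·│6
5│· · · · · · · ·│5
4│· · · · ♙ · · ·│4
3│· · · · · · · ♘│3
2│♙ ♙ ♙ ♙ · ♙ ♙ ♙│2
1│♖ ♘ ♗ ♕ ♔ ♗ · ♖│1
  ─────────────────
  a b c d e f g h

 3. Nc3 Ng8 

  a b c d e f g h
  ─────────────────
8│♜ · ♝ ♛ ♚ ♝ ♞ ♜│8
7│♟ ♟ ♟ ♟ ♟ ♟ ♟ ♟│7
6│· · ♞ · · · · ·│6
5│· · · · · · · ·│5
4│· · · · ♙ · · ·│4
3│· · ♘ · · · · ♘│3
2│♙ ♙ ♙ ♙ · ♙ ♙ ♙│2
1│♖ · ♗ ♕ ♔ ♗ · ♖│1
  ─────────────────
  a b c d e f g h



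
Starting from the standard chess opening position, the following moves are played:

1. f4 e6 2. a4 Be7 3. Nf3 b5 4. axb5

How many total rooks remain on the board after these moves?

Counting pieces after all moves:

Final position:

  a b c d e f g h
  ─────────────────
8│♜ ♞ ♝ ♛ ♚ · ♞ ♜│8
7│♟ · ♟ ♟ ♝ ♟ ♟ ♟│7
6│· · · · ♟ · · ·│6
5│· ♙ · · · · · ·│5
4│· · · · · ♙ · ·│4
3│· · · · · ♘ · ·│3
2│· ♙ ♙ ♙ ♙ · ♙ ♙│2
1│♖ ♘ ♗ ♕ ♔ ♗ · ♖│1
  ─────────────────
  a b c d e f g h


4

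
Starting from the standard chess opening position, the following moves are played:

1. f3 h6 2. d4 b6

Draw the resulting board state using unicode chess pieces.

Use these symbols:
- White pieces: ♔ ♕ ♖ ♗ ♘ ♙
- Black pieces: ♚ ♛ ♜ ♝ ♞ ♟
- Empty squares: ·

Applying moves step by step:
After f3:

♜ ♞ ♝ ♛ ♚ ♝ ♞ ♜
♟ ♟ ♟ ♟ ♟ ♟ ♟ ♟
· · · · · · · ·
· · · · · · · ·
· · · · · · · ·
· · · · · ♙ · ·
♙ ♙ ♙ ♙ ♙ · ♙ ♙
♖ ♘ ♗ ♕ ♔ ♗ ♘ ♖


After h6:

♜ ♞ ♝ ♛ ♚ ♝ ♞ ♜
♟ ♟ ♟ ♟ ♟ ♟ ♟ ·
· · · · · · · ♟
· · · · · · · ·
· · · · · · · ·
· · · · · ♙ · ·
♙ ♙ ♙ ♙ ♙ · ♙ ♙
♖ ♘ ♗ ♕ ♔ ♗ ♘ ♖


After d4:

♜ ♞ ♝ ♛ ♚ ♝ ♞ ♜
♟ ♟ ♟ ♟ ♟ ♟ ♟ ·
· · · · · · · ♟
· · · · · · · ·
· · · ♙ · · · ·
· · · · · ♙ · ·
♙ ♙ ♙ · ♙ · ♙ ♙
♖ ♘ ♗ ♕ ♔ ♗ ♘ ♖


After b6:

♜ ♞ ♝ ♛ ♚ ♝ ♞ ♜
♟ · ♟ ♟ ♟ ♟ ♟ ·
· ♟ · · · · · ♟
· · · · · · · ·
· · · ♙ · · · ·
· · · · · ♙ · ·
♙ ♙ ♙ · ♙ · ♙ ♙
♖ ♘ ♗ ♕ ♔ ♗ ♘ ♖



  a b c d e f g h
  ─────────────────
8│♜ ♞ ♝ ♛ ♚ ♝ ♞ ♜│8
7│♟ · ♟ ♟ ♟ ♟ ♟ ·│7
6│· ♟ · · · · · ♟│6
5│· · · · · · · ·│5
4│· · · ♙ · · · ·│4
3│· · · · · ♙ · ·│3
2│♙ ♙ ♙ · ♙ · ♙ ♙│2
1│♖ ♘ ♗ ♕ ♔ ♗ ♘ ♖│1
  ─────────────────
  a b c d e f g h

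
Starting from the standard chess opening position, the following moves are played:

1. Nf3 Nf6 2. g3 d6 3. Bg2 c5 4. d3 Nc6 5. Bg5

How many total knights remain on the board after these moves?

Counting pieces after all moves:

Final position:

  a b c d e f g h
  ─────────────────
8│♜ · ♝ ♛ ♚ ♝ · ♜│8
7│♟ ♟ · · ♟ ♟ ♟ ♟│7
6│· · ♞ ♟ · ♞ · ·│6
5│· · ♟ · · · ♗ ·│5
4│· · · · · · · ·│4
3│· · · ♙ · ♘ ♙ ·│3
2│♙ ♙ ♙ · ♙ ♙ ♗ ♙│2
1│♖ ♘ · ♕ ♔ · · ♖│1
  ─────────────────
  a b c d e f g h


4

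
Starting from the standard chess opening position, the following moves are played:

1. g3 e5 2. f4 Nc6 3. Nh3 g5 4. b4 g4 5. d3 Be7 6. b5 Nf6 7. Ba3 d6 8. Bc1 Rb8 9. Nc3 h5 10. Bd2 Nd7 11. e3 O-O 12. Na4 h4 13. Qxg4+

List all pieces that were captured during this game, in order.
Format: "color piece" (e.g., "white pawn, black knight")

Tracking captures:
  Qxg4+: captured black pawn

black pawn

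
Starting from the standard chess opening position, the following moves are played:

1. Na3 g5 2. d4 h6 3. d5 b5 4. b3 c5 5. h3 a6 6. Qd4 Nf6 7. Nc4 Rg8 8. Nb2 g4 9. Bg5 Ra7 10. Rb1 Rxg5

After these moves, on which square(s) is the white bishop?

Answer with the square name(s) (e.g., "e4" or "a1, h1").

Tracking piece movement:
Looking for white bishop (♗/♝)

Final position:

  a b c d e f g h
  ─────────────────
8│· ♞ ♝ ♛ ♚ ♝ · ·│8
7│♜ · · ♟ ♟ ♟ · ·│7
6│♟ · · · · ♞ · ♟│6
5│· ♟ ♟ ♙ · · ♜ ·│5
4│· · · ♕ · · ♟ ·│4
3│· ♙ · · · · · ♙│3
2│♙ ♘ ♙ · ♙ ♙ ♙ ·│2
1│· ♖ · · ♔ ♗ ♘ ♖│1
  ─────────────────
  a b c d e f g h


f1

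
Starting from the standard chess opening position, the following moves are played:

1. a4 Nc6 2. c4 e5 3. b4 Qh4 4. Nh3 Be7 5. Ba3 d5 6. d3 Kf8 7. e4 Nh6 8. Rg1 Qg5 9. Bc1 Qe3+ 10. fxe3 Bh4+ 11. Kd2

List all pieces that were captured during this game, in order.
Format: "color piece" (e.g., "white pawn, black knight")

Tracking captures:
  fxe3: captured black queen

black queen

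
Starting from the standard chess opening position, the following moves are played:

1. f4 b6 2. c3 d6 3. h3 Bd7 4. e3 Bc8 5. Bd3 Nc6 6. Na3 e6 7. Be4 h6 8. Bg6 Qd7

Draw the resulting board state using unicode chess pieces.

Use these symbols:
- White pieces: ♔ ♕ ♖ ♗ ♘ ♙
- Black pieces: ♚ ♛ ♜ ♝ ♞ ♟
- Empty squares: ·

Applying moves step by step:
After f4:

♜ ♞ ♝ ♛ ♚ ♝ ♞ ♜
♟ ♟ ♟ ♟ ♟ ♟ ♟ ♟
· · · · · · · ·
· · · · · · · ·
· · · · · ♙ · ·
· · · · · · · ·
♙ ♙ ♙ ♙ ♙ · ♙ ♙
♖ ♘ ♗ ♕ ♔ ♗ ♘ ♖


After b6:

♜ ♞ ♝ ♛ ♚ ♝ ♞ ♜
♟ · ♟ ♟ ♟ ♟ ♟ ♟
· ♟ · · · · · ·
· · · · · · · ·
· · · · · ♙ · ·
· · · · · · · ·
♙ ♙ ♙ ♙ ♙ · ♙ ♙
♖ ♘ ♗ ♕ ♔ ♗ ♘ ♖


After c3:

♜ ♞ ♝ ♛ ♚ ♝ ♞ ♜
♟ · ♟ ♟ ♟ ♟ ♟ ♟
· ♟ · · · · · ·
· · · · · · · ·
· · · · · ♙ · ·
· · ♙ · · · · ·
♙ ♙ · ♙ ♙ · ♙ ♙
♖ ♘ ♗ ♕ ♔ ♗ ♘ ♖


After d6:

♜ ♞ ♝ ♛ ♚ ♝ ♞ ♜
♟ · ♟ · ♟ ♟ ♟ ♟
· ♟ · ♟ · · · ·
· · · · · · · ·
· · · · · ♙ · ·
· · ♙ · · · · ·
♙ ♙ · ♙ ♙ · ♙ ♙
♖ ♘ ♗ ♕ ♔ ♗ ♘ ♖


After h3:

♜ ♞ ♝ ♛ ♚ ♝ ♞ ♜
♟ · ♟ · ♟ ♟ ♟ ♟
· ♟ · ♟ · · · ·
· · · · · · · ·
· · · · · ♙ · ·
· · ♙ · · · · ♙
♙ ♙ · ♙ ♙ · ♙ ·
♖ ♘ ♗ ♕ ♔ ♗ ♘ ♖


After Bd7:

♜ ♞ · ♛ ♚ ♝ ♞ ♜
♟ · ♟ ♝ ♟ ♟ ♟ ♟
· ♟ · ♟ · · · ·
· · · · · · · ·
· · · · · ♙ · ·
· · ♙ · · · · ♙
♙ ♙ · ♙ ♙ · ♙ ·
♖ ♘ ♗ ♕ ♔ ♗ ♘ ♖


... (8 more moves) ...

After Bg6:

♜ · ♝ ♛ ♚ ♝ ♞ ♜
♟ · ♟ · · ♟ ♟ ·
· ♟ ♞ ♟ ♟ · ♗ ♟
· · · · · · · ·
· · · · · ♙ · ·
♘ · ♙ · ♙ · · ♙
♙ ♙ · ♙ · · ♙ ·
♖ · ♗ ♕ ♔ · ♘ ♖


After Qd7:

♜ · ♝ · ♚ ♝ ♞ ♜
♟ · ♟ ♛ · ♟ ♟ ·
· ♟ ♞ ♟ ♟ · ♗ ♟
· · · · · · · ·
· · · · · ♙ · ·
♘ · ♙ · ♙ · · ♙
♙ ♙ · ♙ · · ♙ ·
♖ · ♗ ♕ ♔ · ♘ ♖



  a b c d e f g h
  ─────────────────
8│♜ · ♝ · ♚ ♝ ♞ ♜│8
7│♟ · ♟ ♛ · ♟ ♟ ·│7
6│· ♟ ♞ ♟ ♟ · ♗ ♟│6
5│· · · · · · · ·│5
4│· · · · · ♙ · ·│4
3│♘ · ♙ · ♙ · · ♙│3
2│♙ ♙ · ♙ · · ♙ ·│2
1│♖ · ♗ ♕ ♔ · ♘ ♖│1
  ─────────────────
  a b c d e f g h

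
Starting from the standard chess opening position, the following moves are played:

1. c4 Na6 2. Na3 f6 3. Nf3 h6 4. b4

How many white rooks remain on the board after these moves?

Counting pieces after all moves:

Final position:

  a b c d e f g h
  ─────────────────
8│♜ · ♝ ♛ ♚ ♝ ♞ ♜│8
7│♟ ♟ ♟ ♟ ♟ · ♟ ·│7
6│♞ · · · · ♟ · ♟│6
5│· · · · · · · ·│5
4│· ♙ ♙ · · · · ·│4
3│♘ · · · · ♘ · ·│3
2│♙ · · ♙ ♙ ♙ ♙ ♙│2
1│♖ · ♗ ♕ ♔ ♗ · ♖│1
  ─────────────────
  a b c d e f g h


2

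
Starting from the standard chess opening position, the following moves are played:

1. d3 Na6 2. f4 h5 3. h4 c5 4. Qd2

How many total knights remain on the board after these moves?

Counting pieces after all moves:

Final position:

  a b c d e f g h
  ─────────────────
8│♜ · ♝ ♛ ♚ ♝ ♞ ♜│8
7│♟ ♟ · ♟ ♟ ♟ ♟ ·│7
6│♞ · · · · · · ·│6
5│· · ♟ · · · · ♟│5
4│· · · · · ♙ · ♙│4
3│· · · ♙ · · · ·│3
2│♙ ♙ ♙ ♕ ♙ · ♙ ·│2
1│♖ ♘ ♗ · ♔ ♗ ♘ ♖│1
  ─────────────────
  a b c d e f g h


4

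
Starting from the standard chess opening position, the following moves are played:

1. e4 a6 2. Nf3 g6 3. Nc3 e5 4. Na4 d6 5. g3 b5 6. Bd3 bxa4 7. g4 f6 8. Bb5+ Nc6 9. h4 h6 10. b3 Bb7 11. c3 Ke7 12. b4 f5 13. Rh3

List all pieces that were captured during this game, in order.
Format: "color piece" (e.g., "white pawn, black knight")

Tracking captures:
  bxa4: captured white knight

white knight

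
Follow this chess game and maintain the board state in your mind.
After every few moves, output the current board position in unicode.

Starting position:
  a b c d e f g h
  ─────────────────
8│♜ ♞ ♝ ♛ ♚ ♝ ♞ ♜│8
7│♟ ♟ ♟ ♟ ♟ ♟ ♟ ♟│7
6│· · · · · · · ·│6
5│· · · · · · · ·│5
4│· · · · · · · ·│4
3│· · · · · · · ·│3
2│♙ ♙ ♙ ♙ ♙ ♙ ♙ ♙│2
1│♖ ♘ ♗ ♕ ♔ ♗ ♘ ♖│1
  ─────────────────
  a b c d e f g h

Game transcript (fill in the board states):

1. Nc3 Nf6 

  a b c d e f g h
  ─────────────────
8│♜ ♞ ♝ ♛ ♚ ♝ · ♜│8
7│♟ ♟ ♟ ♟ ♟ ♟ ♟ ♟│7
6│· · · · · ♞ · ·│6
5│· · · · · · · ·│5
4│· · · · · · · ·│4
3│· · ♘ · · · · ·│3
2│♙ ♙ ♙ ♙ ♙ ♙ ♙ ♙│2
1│♖ · ♗ ♕ ♔ ♗ ♘ ♖│1
  ─────────────────
  a b c d e f g h

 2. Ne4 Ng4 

  a b c d e f g h
  ─────────────────
8│♜ ♞ ♝ ♛ ♚ ♝ · ♜│8
7│♟ ♟ ♟ ♟ ♟ ♟ ♟ ♟│7
6│· · · · · · · ·│6
5│· · · · · · · ·│5
4│· · · · ♘ · ♞ ·│4
3│· · · · · · · ·│3
2│♙ ♙ ♙ ♙ ♙ ♙ ♙ ♙│2
1│♖ · ♗ ♕ ♔ ♗ ♘ ♖│1
  ─────────────────
  a b c d e f g h

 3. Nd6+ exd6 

  a b c d e f g h
  ─────────────────
8│♜ ♞ ♝ ♛ ♚ ♝ · ♜│8
7│♟ ♟ ♟ ♟ · ♟ ♟ ♟│7
6│· · · ♟ · · · ·│6
5│· · · · · · · ·│5
4│· · · · · · ♞ ·│4
3│· · · · · · · ·│3
2│♙ ♙ ♙ ♙ ♙ ♙ ♙ ♙│2
1│♖ · ♗ ♕ ♔ ♗ ♘ ♖│1
  ─────────────────
  a b c d e f g h

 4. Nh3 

  a b c d e f g h
  ─────────────────
8│♜ ♞ ♝ ♛ ♚ ♝ · ♜│8
7│♟ ♟ ♟ ♟ · ♟ ♟ ♟│7
6│· · · ♟ · · · ·│6
5│· · · · · · · ·│5
4│· · · · · · ♞ ·│4
3│· · · · · · · ♘│3
2│♙ ♙ ♙ ♙ ♙ ♙ ♙ ♙│2
1│♖ · ♗ ♕ ♔ ♗ · ♖│1
  ─────────────────
  a b c d e f g h
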